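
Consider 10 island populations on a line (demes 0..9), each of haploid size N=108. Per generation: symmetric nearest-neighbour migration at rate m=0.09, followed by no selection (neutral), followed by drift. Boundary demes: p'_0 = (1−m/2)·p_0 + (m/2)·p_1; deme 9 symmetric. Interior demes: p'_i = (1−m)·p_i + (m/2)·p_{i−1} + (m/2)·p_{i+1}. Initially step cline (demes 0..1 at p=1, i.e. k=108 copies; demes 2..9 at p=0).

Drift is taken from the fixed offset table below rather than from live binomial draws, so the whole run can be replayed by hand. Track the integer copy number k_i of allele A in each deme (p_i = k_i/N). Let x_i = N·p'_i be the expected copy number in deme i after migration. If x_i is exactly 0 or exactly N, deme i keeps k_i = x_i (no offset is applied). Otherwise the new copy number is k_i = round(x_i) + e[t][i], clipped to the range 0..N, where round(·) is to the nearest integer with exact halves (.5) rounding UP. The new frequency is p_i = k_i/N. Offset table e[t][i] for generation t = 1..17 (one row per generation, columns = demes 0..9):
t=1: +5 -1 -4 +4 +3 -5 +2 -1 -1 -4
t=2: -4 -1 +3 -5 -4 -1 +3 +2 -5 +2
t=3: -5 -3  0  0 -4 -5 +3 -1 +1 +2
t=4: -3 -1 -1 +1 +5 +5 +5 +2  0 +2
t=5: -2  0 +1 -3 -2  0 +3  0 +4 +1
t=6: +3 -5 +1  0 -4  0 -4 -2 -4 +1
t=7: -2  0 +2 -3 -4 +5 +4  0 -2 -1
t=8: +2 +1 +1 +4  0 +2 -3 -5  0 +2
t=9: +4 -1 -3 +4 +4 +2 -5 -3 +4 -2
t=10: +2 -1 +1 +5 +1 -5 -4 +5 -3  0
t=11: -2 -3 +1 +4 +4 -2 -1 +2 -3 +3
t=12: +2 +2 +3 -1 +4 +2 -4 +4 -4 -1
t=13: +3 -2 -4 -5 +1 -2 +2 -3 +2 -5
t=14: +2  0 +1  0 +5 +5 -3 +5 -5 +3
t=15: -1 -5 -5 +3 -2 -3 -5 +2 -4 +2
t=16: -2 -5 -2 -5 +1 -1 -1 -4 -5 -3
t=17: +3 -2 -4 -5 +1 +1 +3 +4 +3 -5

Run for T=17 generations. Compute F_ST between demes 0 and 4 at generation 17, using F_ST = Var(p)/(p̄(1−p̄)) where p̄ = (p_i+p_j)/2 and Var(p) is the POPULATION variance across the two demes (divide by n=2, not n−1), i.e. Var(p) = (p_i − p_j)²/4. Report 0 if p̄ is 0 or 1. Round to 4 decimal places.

0.5355

t=0: k=[108 108 0 0 0 0 0 0 0 0]
t=1: x=[108.0000 103.1400 4.8600 0.0000 0.0000 0.0000 0.0000 0.0000 0.0000 0.0000] k=[108 102 1 0 0 0 0 0 0 0]
t=2: x=[107.7300 97.7250 5.5000 0.0450 0.0000 0.0000 0.0000 0.0000 0.0000 0.0000] k=[104 97 9 0 0 0 0 0 0 0]
t=3: x=[103.6850 93.3550 12.5550 0.4050 0.0000 0.0000 0.0000 0.0000 0.0000 0.0000] k=[99 90 13 0 0 0 0 0 0 0]
t=4: x=[98.5950 86.9400 15.8800 0.5850 0.0000 0.0000 0.0000 0.0000 0.0000 0.0000] k=[96 86 15 2 0 0 0 0 0 0]
t=5: x=[95.5500 83.2550 17.6100 2.4950 0.0900 0.0000 0.0000 0.0000 0.0000 0.0000] k=[94 83 19 0 0 0 0 0 0 0]
t=6: x=[93.5050 80.6150 21.0250 0.8550 0.0000 0.0000 0.0000 0.0000 0.0000 0.0000] k=[97 76 22 1 0 0 0 0 0 0]
t=7: x=[96.0550 74.5150 23.4850 1.9000 0.0450 0.0000 0.0000 0.0000 0.0000 0.0000] k=[94 75 25 0 0 0 0 0 0 0]
t=8: x=[93.1450 73.6050 26.1250 1.1250 0.0000 0.0000 0.0000 0.0000 0.0000 0.0000] k=[95 75 27 5 0 0 0 0 0 0]
t=9: x=[94.1000 73.7400 28.1700 5.7650 0.2250 0.0000 0.0000 0.0000 0.0000 0.0000] k=[98 73 25 10 4 0 0 0 0 0]
t=10: x=[96.8750 71.9650 26.4850 10.4050 4.0900 0.1800 0.0000 0.0000 0.0000 0.0000] k=[99 71 27 15 5 0 0 0 0 0]
t=11: x=[97.7400 70.2800 28.4400 15.0900 5.2250 0.2250 0.0000 0.0000 0.0000 0.0000] k=[96 67 29 19 9 0 0 0 0 0]
t=12: x=[94.6950 66.5950 30.2600 19.0000 9.0450 0.4050 0.0000 0.0000 0.0000 0.0000] k=[97 69 33 18 13 2 0 0 0 0]
t=13: x=[95.7400 68.6400 33.9450 18.4500 12.7300 2.4050 0.0900 0.0000 0.0000 0.0000] k=[99 67 30 13 14 0 2 0 0 0]
t=14: x=[97.5600 66.7750 30.9000 13.8100 13.3250 0.7200 1.8200 0.0900 0.0000 0.0000] k=[100 67 32 14 18 6 0 5 0 0]
t=15: x=[98.5150 66.9100 32.7650 14.9900 17.2800 6.2700 0.4950 4.5500 0.2250 0.0000] k=[98 62 28 18 15 3 0 7 0 0]
t=16: x=[96.3800 62.0900 29.0800 18.3150 14.5950 3.4050 0.4500 6.3700 0.3150 0.0000] k=[94 57 27 13 16 2 0 2 0 0]
t=17: x=[92.3350 57.3150 27.7200 13.7650 15.2350 2.5400 0.1800 1.8200 0.0900 0.0000] k=[95 55 24 9 16 4 3 6 3 0]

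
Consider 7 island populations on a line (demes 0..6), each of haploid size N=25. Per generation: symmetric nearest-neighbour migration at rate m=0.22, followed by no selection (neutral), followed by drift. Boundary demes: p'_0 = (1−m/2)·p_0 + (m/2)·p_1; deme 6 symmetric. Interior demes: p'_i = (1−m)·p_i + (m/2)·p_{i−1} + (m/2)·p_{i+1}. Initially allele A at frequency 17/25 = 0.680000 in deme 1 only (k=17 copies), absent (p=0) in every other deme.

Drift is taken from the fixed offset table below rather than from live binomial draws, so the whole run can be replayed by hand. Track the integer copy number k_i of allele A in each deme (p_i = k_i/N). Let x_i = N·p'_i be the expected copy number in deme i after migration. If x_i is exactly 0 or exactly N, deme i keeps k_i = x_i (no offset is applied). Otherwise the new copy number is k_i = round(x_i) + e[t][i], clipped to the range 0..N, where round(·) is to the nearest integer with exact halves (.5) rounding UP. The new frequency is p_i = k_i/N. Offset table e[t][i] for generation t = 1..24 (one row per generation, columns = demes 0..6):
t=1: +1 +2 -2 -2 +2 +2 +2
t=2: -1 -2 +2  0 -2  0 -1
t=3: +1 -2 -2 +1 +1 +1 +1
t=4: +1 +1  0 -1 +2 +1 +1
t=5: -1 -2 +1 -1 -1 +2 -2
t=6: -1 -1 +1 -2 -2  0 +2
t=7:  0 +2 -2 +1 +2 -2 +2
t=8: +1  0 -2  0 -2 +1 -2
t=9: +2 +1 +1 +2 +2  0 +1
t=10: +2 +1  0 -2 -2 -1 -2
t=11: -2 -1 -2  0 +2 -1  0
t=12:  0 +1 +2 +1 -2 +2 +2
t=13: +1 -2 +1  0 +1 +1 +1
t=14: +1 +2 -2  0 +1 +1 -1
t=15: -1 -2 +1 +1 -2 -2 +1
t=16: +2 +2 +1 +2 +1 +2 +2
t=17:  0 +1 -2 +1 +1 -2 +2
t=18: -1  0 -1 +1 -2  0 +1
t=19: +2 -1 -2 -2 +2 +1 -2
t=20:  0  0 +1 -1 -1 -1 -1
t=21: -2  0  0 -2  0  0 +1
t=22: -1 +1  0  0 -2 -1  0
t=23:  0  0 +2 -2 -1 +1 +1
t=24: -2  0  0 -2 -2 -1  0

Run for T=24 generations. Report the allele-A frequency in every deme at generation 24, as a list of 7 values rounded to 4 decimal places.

t=0: k=[0 17 0 0 0 0 0]
t=1: x=[1.8700 13.2600 1.8700 0.0000 0.0000 0.0000 0.0000] k=[3 15 0 0 0 0 0]
t=2: x=[4.3200 12.0300 1.6500 0.0000 0.0000 0.0000 0.0000] k=[3 10 4 0 0 0 0]
t=3: x=[3.7700 8.5700 4.2200 0.4400 0.0000 0.0000 0.0000] k=[5 7 2 1 0 0 0]
t=4: x=[5.2200 6.2300 2.4400 1.0000 0.1100 0.0000 0.0000] k=[6 7 2 0 2 0 0]
t=5: x=[6.1100 6.3400 2.3300 0.4400 1.5600 0.2200 0.0000] k=[5 4 3 0 1 2 0]
t=6: x=[4.8900 4.0000 2.7800 0.4400 1.0000 1.6700 0.2200] k=[4 3 4 0 0 2 2]
t=7: x=[3.8900 3.2200 3.4500 0.4400 0.2200 1.7800 2.0000] k=[4 5 1 1 2 0 4]
t=8: x=[4.1100 4.4500 1.4400 1.1100 1.6700 0.6600 3.5600] k=[5 4 0 1 0 2 2]
t=9: x=[4.8900 3.6700 0.5500 0.7800 0.3300 1.7800 2.0000] k=[7 5 2 3 2 2 3]
t=10: x=[6.7800 4.8900 2.4400 2.7800 2.1100 2.1100 2.8900] k=[9 6 2 1 0 1 1]
t=11: x=[8.6700 5.8900 2.3300 1.0000 0.2200 0.8900 1.0000] k=[7 5 0 1 2 0 1]
t=12: x=[6.7800 4.6700 0.6600 1.0000 1.6700 0.3300 0.8900] k=[7 6 3 2 0 2 3]
t=13: x=[6.8900 5.7800 3.2200 1.8900 0.4400 1.8900 2.8900] k=[8 4 4 2 1 3 4]
t=14: x=[7.5600 4.4400 3.7800 2.1100 1.3300 2.8900 3.8900] k=[9 6 2 2 2 4 3]
t=15: x=[8.6700 5.8900 2.4400 2.0000 2.2200 3.6700 3.1100] k=[8 4 3 3 0 2 4]
t=16: x=[7.5600 4.3300 3.1100 2.6700 0.5500 2.0000 3.7800] k=[10 6 4 5 2 4 6]
t=17: x=[9.5600 6.2200 4.3300 4.5600 2.5500 4.0000 5.7800] k=[10 7 2 6 4 2 8]
t=18: x=[9.6700 6.7800 2.9900 5.3400 4.0000 2.8800 7.3400] k=[9 7 2 6 2 3 8]
t=19: x=[8.7800 6.6700 2.9900 5.1200 2.5500 3.4400 7.4500] k=[11 6 1 3 5 4 5]
t=20: x=[10.4500 6.0000 1.7700 3.0000 4.6700 4.2200 4.8900] k=[10 6 3 2 4 3 4]
t=21: x=[9.5600 6.1100 3.2200 2.3300 3.6700 3.2200 3.8900] k=[8 6 3 0 4 3 5]
t=22: x=[7.7800 5.8900 3.0000 0.7700 3.4500 3.3300 4.7800] k=[7 7 3 1 1 2 5]
t=23: x=[7.0000 6.5600 3.2200 1.2200 1.1100 2.2200 4.6700] k=[7 7 5 0 0 3 6]
t=24: x=[7.0000 6.7800 4.6700 0.5500 0.3300 3.0000 5.6700] k=[5 7 5 0 0 2 6]

[0.2000, 0.2800, 0.2000, 0.0000, 0.0000, 0.0800, 0.2400]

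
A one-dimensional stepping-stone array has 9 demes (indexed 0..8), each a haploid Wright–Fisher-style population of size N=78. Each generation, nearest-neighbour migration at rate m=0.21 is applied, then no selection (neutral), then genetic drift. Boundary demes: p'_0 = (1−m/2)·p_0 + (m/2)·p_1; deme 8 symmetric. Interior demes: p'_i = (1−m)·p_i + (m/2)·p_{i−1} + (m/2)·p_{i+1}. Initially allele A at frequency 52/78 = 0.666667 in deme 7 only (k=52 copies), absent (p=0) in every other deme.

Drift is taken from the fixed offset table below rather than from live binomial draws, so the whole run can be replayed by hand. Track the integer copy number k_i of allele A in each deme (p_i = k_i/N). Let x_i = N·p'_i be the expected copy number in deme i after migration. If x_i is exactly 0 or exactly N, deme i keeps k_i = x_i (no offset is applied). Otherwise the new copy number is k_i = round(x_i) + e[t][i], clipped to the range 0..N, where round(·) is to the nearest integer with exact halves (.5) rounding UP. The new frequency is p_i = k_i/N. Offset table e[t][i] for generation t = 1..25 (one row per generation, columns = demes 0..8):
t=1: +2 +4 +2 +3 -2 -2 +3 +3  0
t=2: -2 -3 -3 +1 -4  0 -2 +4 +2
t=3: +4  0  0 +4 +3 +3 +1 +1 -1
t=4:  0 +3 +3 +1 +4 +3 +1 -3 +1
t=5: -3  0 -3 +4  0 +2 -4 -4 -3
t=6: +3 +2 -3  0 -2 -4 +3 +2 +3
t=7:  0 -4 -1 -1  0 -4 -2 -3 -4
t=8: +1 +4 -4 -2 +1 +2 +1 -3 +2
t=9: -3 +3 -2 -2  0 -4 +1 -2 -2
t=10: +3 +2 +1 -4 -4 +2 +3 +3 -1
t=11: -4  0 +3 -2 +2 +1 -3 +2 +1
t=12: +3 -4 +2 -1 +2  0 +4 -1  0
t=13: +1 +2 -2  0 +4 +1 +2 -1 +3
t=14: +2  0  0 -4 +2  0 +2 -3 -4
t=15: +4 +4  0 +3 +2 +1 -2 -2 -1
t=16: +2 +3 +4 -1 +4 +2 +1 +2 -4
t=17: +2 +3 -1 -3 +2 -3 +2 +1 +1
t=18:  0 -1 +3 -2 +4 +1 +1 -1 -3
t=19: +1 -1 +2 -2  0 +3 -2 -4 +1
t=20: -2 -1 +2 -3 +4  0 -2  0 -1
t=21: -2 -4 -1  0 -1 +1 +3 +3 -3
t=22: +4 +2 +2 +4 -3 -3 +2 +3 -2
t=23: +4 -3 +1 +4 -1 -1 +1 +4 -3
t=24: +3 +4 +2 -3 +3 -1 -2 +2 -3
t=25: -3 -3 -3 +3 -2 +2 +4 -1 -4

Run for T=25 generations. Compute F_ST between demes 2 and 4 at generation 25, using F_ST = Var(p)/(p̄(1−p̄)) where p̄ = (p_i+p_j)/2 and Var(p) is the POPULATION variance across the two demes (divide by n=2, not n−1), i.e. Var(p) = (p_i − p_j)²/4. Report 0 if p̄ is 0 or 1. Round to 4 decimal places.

t=0: k=[0 0 0 0 0 0 0 52 0]
t=1: x=[0.0000 0.0000 0.0000 0.0000 0.0000 0.0000 5.4600 41.0800 5.4600] k=[0 0 0 0 0 0 8 44 5]
t=2: x=[0.0000 0.0000 0.0000 0.0000 0.0000 0.8400 10.9400 36.1250 9.0950] k=[0 0 0 0 0 1 9 40 11]
t=3: x=[0.0000 0.0000 0.0000 0.0000 0.1050 1.7350 11.4150 33.7000 14.0450] k=[0 0 0 0 3 5 12 35 13]
t=4: x=[0.0000 0.0000 0.0000 0.3150 2.8950 5.5250 13.6800 30.2750 15.3100] k=[0 0 0 1 7 9 15 27 16]
t=5: x=[0.0000 0.0000 0.1050 1.5250 6.5800 9.4200 15.6300 24.5850 17.1550] k=[0 0 0 6 7 11 12 21 14]
t=6: x=[0.0000 0.0000 0.6300 5.4750 7.3150 10.6850 12.8400 19.3200 14.7350] k=[0 0 0 5 5 7 16 21 18]
t=7: x=[0.0000 0.0000 0.5250 4.4750 5.2100 7.7350 15.5800 20.1600 18.3150] k=[0 0 0 3 5 4 14 17 14]
t=8: x=[0.0000 0.0000 0.3150 2.8950 4.6850 5.1550 13.2650 16.3700 14.3150] k=[0 0 0 1 6 7 14 13 16]
t=9: x=[0.0000 0.0000 0.1050 1.4200 5.5800 7.6300 13.1600 13.4200 15.6850] k=[0 0 0 0 6 4 14 11 14]
t=10: x=[0.0000 0.0000 0.0000 0.6300 5.1600 5.2600 12.6350 11.6300 13.6850] k=[0 0 0 0 1 7 16 15 13]
t=11: x=[0.0000 0.0000 0.0000 0.1050 1.5250 7.3150 14.9500 14.8950 13.2100] k=[0 0 0 0 4 8 12 17 14]
t=12: x=[0.0000 0.0000 0.0000 0.4200 4.0000 8.0000 12.1050 16.1600 14.3150] k=[0 0 0 0 6 8 16 15 14]
t=13: x=[0.0000 0.0000 0.0000 0.6300 5.5800 8.6300 15.0550 15.0000 14.1050] k=[0 0 0 1 10 10 17 14 17]
t=14: x=[0.0000 0.0000 0.1050 1.8400 9.0550 10.7350 15.9500 14.6300 16.6850] k=[0 0 0 0 11 11 18 12 13]
t=15: x=[0.0000 0.0000 0.0000 1.1550 9.8450 11.7350 16.6350 12.7350 12.8950] k=[0 0 0 4 12 13 15 11 12]
t=16: x=[0.0000 0.0000 0.4200 4.4200 11.2650 13.1050 14.3700 11.5250 11.8950] k=[0 0 4 3 15 15 15 14 8]
t=17: x=[0.0000 0.4200 3.4750 4.3650 13.7400 15.0000 14.8950 13.4750 8.6300] k=[0 3 2 1 16 12 17 14 10]
t=18: x=[0.3150 2.5800 2.0000 2.6800 14.0050 12.9450 16.1600 13.8950 10.4200] k=[0 2 5 1 18 14 17 13 7]
t=19: x=[0.2100 2.1050 4.2650 3.2050 15.7950 14.7350 16.2650 12.7900 7.6300] k=[1 1 6 1 16 18 14 9 9]
t=20: x=[1.0000 1.5250 4.9500 3.1000 14.6350 17.3700 13.8950 9.5250 9.0000] k=[0 1 7 0 19 17 12 10 8]
t=21: x=[0.1050 1.5250 5.6350 2.7300 16.7950 16.6850 12.3150 10.0000 8.2100] k=[0 0 5 3 16 18 15 13 5]
t=22: x=[0.0000 0.5250 4.2650 4.5750 14.8450 17.4750 15.1050 12.3700 5.8400] k=[0 3 6 9 12 14 17 15 4]
t=23: x=[0.3150 3.0000 6.0000 9.0000 11.8950 14.1050 16.4750 14.0550 5.1550] k=[4 0 7 13 11 13 17 18 2]
t=24: x=[3.5800 1.1550 6.8950 12.1600 11.4200 13.2100 16.6850 16.2150 3.6800] k=[7 5 9 9 14 12 15 18 1]
t=25: x=[6.7900 5.6300 8.5800 9.5250 13.2650 12.5250 15.0000 15.9000 2.7850] k=[4 3 6 13 11 15 19 15 0]

0.0106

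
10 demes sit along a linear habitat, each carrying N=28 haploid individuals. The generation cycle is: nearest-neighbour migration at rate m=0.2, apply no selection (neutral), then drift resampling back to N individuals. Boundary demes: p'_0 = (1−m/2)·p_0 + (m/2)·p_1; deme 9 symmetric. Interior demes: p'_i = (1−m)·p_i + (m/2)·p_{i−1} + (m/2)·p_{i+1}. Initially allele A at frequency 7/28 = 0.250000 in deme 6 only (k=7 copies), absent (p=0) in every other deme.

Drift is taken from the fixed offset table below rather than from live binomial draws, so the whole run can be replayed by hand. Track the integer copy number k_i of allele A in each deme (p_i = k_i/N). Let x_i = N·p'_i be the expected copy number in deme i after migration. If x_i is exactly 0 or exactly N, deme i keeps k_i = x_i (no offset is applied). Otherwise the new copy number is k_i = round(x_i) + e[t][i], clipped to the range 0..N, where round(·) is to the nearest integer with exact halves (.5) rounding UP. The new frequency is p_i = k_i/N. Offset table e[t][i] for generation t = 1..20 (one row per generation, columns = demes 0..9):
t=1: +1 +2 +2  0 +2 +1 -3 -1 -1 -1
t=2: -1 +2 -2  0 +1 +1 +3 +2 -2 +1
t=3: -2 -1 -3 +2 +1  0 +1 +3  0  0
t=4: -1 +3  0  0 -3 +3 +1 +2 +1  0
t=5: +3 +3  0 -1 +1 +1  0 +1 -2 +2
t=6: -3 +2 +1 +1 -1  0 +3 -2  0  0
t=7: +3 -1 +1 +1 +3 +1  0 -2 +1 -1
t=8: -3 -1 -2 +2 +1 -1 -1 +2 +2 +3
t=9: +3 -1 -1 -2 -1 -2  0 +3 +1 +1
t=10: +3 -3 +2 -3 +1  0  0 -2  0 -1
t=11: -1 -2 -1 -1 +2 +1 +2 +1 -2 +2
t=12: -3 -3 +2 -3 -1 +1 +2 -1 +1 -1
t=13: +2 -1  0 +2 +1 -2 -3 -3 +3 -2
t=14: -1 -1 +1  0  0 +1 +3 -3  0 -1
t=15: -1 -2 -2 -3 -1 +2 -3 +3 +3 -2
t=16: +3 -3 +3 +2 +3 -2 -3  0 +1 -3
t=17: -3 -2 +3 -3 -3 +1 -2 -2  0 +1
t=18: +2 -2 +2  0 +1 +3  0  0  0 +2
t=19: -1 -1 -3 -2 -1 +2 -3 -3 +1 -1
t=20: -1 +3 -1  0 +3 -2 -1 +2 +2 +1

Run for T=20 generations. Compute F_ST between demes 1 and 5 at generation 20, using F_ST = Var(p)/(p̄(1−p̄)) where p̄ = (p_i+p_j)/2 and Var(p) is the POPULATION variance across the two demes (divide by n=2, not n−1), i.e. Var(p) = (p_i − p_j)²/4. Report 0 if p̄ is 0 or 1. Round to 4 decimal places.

t=0: k=[0 0 0 0 0 0 7 0 0 0]
t=1: x=[0.0000 0.0000 0.0000 0.0000 0.0000 0.7000 5.6000 0.7000 0.0000 0.0000] k=[0 0 0 0 0 2 3 0 0 0]
t=2: x=[0.0000 0.0000 0.0000 0.0000 0.2000 1.9000 2.6000 0.3000 0.0000 0.0000] k=[0 0 0 0 1 3 6 2 0 0]
t=3: x=[0.0000 0.0000 0.0000 0.1000 1.1000 3.1000 5.3000 2.2000 0.2000 0.0000] k=[0 0 0 2 2 3 6 5 0 0]
t=4: x=[0.0000 0.0000 0.2000 1.8000 2.1000 3.2000 5.6000 4.6000 0.5000 0.0000] k=[0 0 0 2 0 6 7 7 2 0]
t=5: x=[0.0000 0.0000 0.2000 1.6000 0.8000 5.5000 6.9000 6.5000 2.3000 0.2000] k=[0 0 0 1 2 7 7 8 0 2]
t=6: x=[0.0000 0.0000 0.1000 1.0000 2.4000 6.5000 7.1000 7.1000 1.0000 1.8000] k=[0 0 1 2 1 7 10 5 1 2]
t=7: x=[0.0000 0.1000 1.0000 1.8000 1.7000 6.7000 9.2000 5.1000 1.5000 1.9000] k=[0 0 2 3 5 8 9 3 3 1]
t=8: x=[0.0000 0.2000 1.9000 3.1000 5.1000 7.8000 8.3000 3.6000 2.8000 1.2000] k=[0 0 0 5 6 7 7 6 5 4]
t=9: x=[0.0000 0.0000 0.5000 4.6000 6.0000 6.9000 6.9000 6.0000 5.0000 4.1000] k=[0 0 0 3 5 5 7 9 6 5]
t=10: x=[0.0000 0.0000 0.3000 2.9000 4.8000 5.2000 7.0000 8.5000 6.2000 5.1000] k=[0 0 2 0 6 5 7 7 6 4]
t=11: x=[0.0000 0.2000 1.6000 0.8000 5.3000 5.3000 6.8000 6.9000 5.9000 4.2000] k=[0 0 1 0 7 6 9 8 4 6]
t=12: x=[0.0000 0.1000 0.8000 0.8000 6.2000 6.4000 8.6000 7.7000 4.6000 5.8000] k=[0 0 3 0 5 7 11 7 6 5]
t=13: x=[0.0000 0.3000 2.4000 0.8000 4.7000 7.2000 10.2000 7.3000 6.0000 5.1000] k=[0 0 2 3 6 5 7 4 9 3]
t=14: x=[0.0000 0.2000 1.9000 3.2000 5.6000 5.3000 6.5000 4.8000 7.9000 3.6000] k=[0 0 3 3 6 6 10 2 8 3]
t=15: x=[0.0000 0.3000 2.7000 3.3000 5.7000 6.4000 8.8000 3.4000 6.9000 3.5000] k=[0 0 1 0 5 8 6 6 10 2]
t=16: x=[0.0000 0.1000 0.8000 0.6000 4.8000 7.5000 6.2000 6.4000 8.8000 2.8000] k=[0 0 4 3 8 6 3 6 10 0]
t=17: x=[0.0000 0.4000 3.5000 3.6000 7.3000 5.9000 3.6000 6.1000 8.6000 1.0000] k=[0 0 7 1 4 7 2 4 9 2]
t=18: x=[0.0000 0.7000 5.7000 1.9000 4.0000 6.2000 2.7000 4.3000 7.8000 2.7000] k=[0 0 8 2 5 9 3 4 8 5]
t=19: x=[0.0000 0.8000 6.6000 2.9000 5.1000 8.0000 3.7000 4.3000 7.3000 5.3000] k=[0 0 4 1 4 10 1 1 8 4]
t=20: x=[0.0000 0.4000 3.3000 1.6000 4.3000 8.5000 1.9000 1.7000 6.9000 4.4000] k=[0 3 2 2 7 7 1 4 9 5]

0.0348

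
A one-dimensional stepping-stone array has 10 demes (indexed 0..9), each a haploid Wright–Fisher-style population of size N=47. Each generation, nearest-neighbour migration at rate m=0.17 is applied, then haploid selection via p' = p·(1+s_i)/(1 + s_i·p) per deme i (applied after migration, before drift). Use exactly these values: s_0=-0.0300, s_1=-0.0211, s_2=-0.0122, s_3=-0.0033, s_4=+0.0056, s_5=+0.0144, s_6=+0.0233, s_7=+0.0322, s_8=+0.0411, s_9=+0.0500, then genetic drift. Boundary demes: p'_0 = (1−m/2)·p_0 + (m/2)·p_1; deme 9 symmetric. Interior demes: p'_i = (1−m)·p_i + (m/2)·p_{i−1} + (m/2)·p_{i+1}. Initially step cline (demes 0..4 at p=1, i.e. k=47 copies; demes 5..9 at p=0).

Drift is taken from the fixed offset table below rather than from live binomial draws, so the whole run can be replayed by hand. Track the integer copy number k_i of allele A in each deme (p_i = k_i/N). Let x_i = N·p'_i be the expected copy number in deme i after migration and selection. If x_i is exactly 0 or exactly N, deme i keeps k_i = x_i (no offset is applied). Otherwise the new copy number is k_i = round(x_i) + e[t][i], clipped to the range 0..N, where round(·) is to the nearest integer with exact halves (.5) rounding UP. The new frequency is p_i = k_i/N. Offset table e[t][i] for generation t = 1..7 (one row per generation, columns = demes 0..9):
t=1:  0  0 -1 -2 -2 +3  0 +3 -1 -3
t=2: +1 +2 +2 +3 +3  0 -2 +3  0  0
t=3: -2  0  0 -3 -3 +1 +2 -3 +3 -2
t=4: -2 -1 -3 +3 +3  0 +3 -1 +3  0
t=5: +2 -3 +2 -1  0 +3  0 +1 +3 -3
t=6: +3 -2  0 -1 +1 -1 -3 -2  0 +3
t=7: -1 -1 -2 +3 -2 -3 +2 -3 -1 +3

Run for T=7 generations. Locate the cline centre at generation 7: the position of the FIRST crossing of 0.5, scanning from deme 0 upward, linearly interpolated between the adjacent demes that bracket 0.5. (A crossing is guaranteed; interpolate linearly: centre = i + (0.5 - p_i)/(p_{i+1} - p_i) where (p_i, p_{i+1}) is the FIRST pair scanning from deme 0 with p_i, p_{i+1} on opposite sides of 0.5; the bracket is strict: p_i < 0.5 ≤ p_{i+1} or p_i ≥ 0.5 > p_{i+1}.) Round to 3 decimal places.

t=0: k=[47 47 47 47 47 0 0 0 0 0]
t=1: x=[47.0000 47.0000 47.0000 47.0000 43.0254 4.0476 0.0000 0.0000 0.0000 0.0000] k=[47 47 47 47 41 7 0 0 0 0]
t=2: x=[47.0000 47.0000 47.0000 46.4883 38.6584 9.4021 0.6087 0.0000 0.0000 0.0000] k=[47 47 47 47 42 9 0 0 0 0]
t=3: x=[47.0000 47.0000 47.0000 46.5736 39.6547 11.1612 0.7825 0.0000 0.0000 0.0000] k=[47 47 47 44 37 12 3 0 0 0]
t=4: x=[47.0000 47.0000 46.7419 43.6497 35.5185 13.4971 3.5855 0.2632 0.0000 0.0000] k=[47 47 44 47 39 13 7 0 0 0]
t=5: x=[47.0000 46.7395 44.4809 46.0620 37.5124 14.8448 7.0519 0.6139 0.0000 0.0000] k=[47 44 46 45 38 18 7 2 0 0]
t=6: x=[46.7372 44.3726 45.7299 44.4821 36.9392 18.9264 7.6565 2.3240 0.1770 0.0000] k=[47 42 46 43 38 18 5 0 0 0]
t=7: x=[46.5620 42.6821 45.3860 42.8174 36.7698 18.7559 5.7960 0.4386 0.0000 0.0000] k=[46 42 43 46 35 16 8 0 0 0]

4.605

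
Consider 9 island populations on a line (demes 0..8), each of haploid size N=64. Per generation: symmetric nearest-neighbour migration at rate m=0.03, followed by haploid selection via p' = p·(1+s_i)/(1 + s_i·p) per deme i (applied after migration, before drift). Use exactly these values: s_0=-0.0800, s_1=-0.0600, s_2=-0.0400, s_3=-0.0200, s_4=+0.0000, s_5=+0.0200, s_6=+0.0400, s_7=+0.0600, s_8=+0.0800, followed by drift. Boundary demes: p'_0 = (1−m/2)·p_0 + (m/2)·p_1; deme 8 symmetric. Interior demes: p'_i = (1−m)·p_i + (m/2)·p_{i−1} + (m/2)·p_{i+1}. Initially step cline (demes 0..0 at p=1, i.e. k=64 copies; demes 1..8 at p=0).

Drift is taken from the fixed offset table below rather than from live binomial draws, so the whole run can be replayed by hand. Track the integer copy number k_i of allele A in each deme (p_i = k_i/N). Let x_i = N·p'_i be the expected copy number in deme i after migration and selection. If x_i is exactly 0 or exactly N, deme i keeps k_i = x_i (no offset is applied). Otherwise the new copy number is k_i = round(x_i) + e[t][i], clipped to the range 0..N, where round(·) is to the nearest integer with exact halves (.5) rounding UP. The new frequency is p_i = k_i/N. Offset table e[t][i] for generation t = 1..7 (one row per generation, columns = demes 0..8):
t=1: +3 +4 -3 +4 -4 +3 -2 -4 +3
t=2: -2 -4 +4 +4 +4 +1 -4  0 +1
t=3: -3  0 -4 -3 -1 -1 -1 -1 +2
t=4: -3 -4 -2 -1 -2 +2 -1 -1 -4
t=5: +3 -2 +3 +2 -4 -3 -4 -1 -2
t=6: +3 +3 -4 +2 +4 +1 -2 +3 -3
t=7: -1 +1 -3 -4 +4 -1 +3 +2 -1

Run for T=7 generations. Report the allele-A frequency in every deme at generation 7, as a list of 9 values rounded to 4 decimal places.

[0.8281, 0.0781, 0.0000, 0.0000, 0.0000, 0.0000, 0.0000, 0.0000, 0.0000]

t=0: k=[64 0 0 0 0 0 0 0 0]
t=1: x=[62.9579 0.9032 0.0000 0.0000 0.0000 0.0000 0.0000 0.0000 0.0000] k=[64 5 0 0 0 0 0 0 0]
t=2: x=[63.0392 5.4913 0.0720 0.0000 0.0000 0.0000 0.0000 0.0000 0.0000] k=[61 1 4 0 0 0 0 0 0]
t=3: x=[59.7832 1.8316 3.7483 0.0588 0.0000 0.0000 0.0000 0.0000 0.0000] k=[57 2 0 0 0 0 0 0 0]
t=4: x=[55.5840 2.6342 0.0288 0.0000 0.0000 0.0000 0.0000 0.0000 0.0000] k=[53 0 0 0 0 0 0 0 0]
t=5: x=[51.3816 0.7479 0.0000 0.0000 0.0000 0.0000 0.0000 0.0000 0.0000] k=[54 0 0 0 0 0 0 0 0]
t=6: x=[52.4201 0.7620 0.0000 0.0000 0.0000 0.0000 0.0000 0.0000 0.0000] k=[55 4 0 0 0 0 0 0 0]
t=7: x=[53.5249 4.4423 0.0576 0.0000 0.0000 0.0000 0.0000 0.0000 0.0000] k=[53 5 0 0 0 0 0 0 0]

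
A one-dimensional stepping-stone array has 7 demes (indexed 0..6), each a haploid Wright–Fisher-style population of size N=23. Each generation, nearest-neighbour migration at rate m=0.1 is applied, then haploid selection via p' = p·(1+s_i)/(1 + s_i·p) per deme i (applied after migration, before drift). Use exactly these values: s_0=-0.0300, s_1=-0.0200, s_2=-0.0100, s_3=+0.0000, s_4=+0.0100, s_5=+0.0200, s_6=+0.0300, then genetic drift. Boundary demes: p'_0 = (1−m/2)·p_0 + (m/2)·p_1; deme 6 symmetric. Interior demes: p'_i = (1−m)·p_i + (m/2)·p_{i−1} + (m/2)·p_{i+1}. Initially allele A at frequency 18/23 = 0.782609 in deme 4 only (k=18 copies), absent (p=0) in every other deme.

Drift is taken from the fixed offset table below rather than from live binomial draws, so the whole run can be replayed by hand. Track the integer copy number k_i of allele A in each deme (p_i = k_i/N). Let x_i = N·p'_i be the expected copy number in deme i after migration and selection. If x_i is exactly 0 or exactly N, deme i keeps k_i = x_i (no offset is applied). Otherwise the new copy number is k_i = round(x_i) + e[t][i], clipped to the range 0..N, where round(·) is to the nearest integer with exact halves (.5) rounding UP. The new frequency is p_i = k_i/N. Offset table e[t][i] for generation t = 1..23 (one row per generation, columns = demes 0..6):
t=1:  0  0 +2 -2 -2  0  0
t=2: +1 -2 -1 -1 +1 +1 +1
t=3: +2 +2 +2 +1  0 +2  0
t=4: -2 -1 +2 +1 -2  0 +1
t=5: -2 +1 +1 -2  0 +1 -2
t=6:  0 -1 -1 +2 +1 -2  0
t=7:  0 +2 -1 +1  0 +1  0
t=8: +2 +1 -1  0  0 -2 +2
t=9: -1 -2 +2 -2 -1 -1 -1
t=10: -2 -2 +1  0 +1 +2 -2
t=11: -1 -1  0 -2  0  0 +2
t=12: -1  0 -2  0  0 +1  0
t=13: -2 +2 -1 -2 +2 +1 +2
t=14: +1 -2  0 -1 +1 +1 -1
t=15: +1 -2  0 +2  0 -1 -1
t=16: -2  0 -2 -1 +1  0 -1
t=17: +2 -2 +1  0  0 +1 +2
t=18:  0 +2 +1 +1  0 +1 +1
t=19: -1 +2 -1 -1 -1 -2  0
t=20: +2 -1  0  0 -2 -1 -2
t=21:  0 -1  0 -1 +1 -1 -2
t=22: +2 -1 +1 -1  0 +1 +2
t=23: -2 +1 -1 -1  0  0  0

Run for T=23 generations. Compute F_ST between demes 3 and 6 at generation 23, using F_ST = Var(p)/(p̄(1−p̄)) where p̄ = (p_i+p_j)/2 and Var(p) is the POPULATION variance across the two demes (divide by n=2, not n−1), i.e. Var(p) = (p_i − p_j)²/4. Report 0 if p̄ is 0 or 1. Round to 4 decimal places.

t=0: k=[0 0 0 0 18 0 0]
t=1: x=[0.0000 0.0000 0.0000 0.9000 16.2476 0.9173 0.0000] k=[0 0 0 0 14 1 0]
t=2: x=[0.0000 0.0000 0.0000 0.7000 12.7066 1.6297 0.0515] k=[0 0 0 0 14 3 1]
t=3: x=[0.0000 0.0000 0.0000 0.7000 12.8065 3.5085 1.1314] k=[0 0 0 2 13 6 1]
t=4: x=[0.0000 0.0000 0.0990 2.4500 12.1570 6.1892 1.2854] k=[0 0 2 3 10 6 2]
t=5: x=[0.0000 0.0980 1.9321 3.3000 9.5054 6.0882 2.2595] k=[0 1 3 1 10 7 0]
t=6: x=[0.0485 1.0299 2.7754 1.5500 9.4554 6.8952 0.3603] k=[0 0 2 4 10 5 0]
t=7: x=[0.0000 0.0980 1.9817 4.2000 9.5054 5.0779 0.2574] k=[0 2 1 5 10 6 0]
t=8: x=[0.0970 1.8159 1.2382 5.0500 9.6056 5.9873 0.3089] k=[2 3 0 5 10 4 2]
t=9: x=[1.9938 2.7507 0.3961 5.0000 9.5054 4.2684 2.1571] k=[1 1 2 3 9 3 1]
t=10: x=[0.9713 1.0299 1.9817 3.2500 8.4531 3.2549 1.1314] k=[0 0 3 3 9 5 0]
t=11: x=[0.0000 0.1470 2.8250 3.3000 8.5534 5.0274 0.2574] k=[0 0 3 1 9 5 2]
t=12: x=[0.0000 0.1470 2.7258 1.5000 8.4531 5.1285 2.2083] k=[0 0 1 2 8 6 2]
t=13: x=[0.0000 0.0490 0.9904 2.2500 7.6507 5.9873 2.2595] k=[0 2 0 0 10 7 4]
t=14: x=[0.0970 1.7668 0.0990 0.5000 9.4053 7.0968 4.2515] k=[1 0 0 0 10 8 3]
t=15: x=[0.9226 0.0490 0.0000 0.5000 9.4554 7.9527 3.3334] k=[2 0 0 3 9 7 2]
t=16: x=[1.8476 0.0980 0.1485 3.1500 8.6536 6.9456 2.3107] k=[0 0 0 2 10 7 1]
t=17: x=[0.0000 0.0000 0.0990 2.3000 9.5054 6.9456 1.3367] k=[0 0 1 2 10 8 3]
t=18: x=[0.0000 0.0490 0.9904 2.3500 9.5555 7.9527 3.3334] k=[0 2 2 3 10 9 4]
t=19: x=[0.0970 1.8651 2.0313 3.3000 9.6557 8.9078 4.3534] k=[0 4 1 2 9 7 4]
t=20: x=[0.1941 3.5884 1.1886 2.3000 8.6035 7.0464 4.2515] k=[2 3 1 2 7 6 2]
t=21: x=[1.9938 2.7999 1.1391 2.2000 6.7473 5.9368 2.2595] k=[2 2 1 1 8 5 0]
t=22: x=[1.9451 1.9142 1.0400 1.3500 7.5504 4.9768 0.2574] k=[4 1 2 0 8 6 2]
t=23: x=[3.7533 1.1772 1.8330 0.5000 7.5504 5.9873 2.2595] k=[2 2 1 0 8 6 2]

0.0455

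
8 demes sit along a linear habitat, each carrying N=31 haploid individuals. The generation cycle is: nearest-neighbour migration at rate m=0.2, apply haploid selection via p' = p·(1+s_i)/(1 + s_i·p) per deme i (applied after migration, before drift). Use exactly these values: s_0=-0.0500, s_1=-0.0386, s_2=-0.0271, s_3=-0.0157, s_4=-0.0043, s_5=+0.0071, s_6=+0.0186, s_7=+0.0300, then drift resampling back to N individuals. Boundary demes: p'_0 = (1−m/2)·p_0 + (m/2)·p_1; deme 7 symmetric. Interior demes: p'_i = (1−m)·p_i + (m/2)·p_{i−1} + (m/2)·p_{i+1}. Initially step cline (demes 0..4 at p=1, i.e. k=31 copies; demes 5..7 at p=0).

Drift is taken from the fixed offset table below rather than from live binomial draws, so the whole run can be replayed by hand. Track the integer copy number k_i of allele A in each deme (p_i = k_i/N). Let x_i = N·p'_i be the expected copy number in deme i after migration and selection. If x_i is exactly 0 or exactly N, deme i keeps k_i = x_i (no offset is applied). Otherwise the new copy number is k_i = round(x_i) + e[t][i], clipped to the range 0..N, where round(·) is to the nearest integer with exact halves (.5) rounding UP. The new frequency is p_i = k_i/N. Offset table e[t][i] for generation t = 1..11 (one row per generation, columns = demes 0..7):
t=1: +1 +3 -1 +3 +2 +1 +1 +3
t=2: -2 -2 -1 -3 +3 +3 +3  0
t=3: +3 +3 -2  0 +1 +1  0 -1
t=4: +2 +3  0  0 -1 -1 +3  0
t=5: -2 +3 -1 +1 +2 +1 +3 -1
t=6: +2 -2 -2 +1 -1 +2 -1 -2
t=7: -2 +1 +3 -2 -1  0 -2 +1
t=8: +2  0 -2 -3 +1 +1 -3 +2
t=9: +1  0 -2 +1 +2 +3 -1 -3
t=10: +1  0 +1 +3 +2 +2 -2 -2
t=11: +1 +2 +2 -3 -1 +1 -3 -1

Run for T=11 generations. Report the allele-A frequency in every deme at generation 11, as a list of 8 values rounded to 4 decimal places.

[1.0000, 1.0000, 0.9355, 0.8065, 0.8065, 0.6774, 0.0645, 0.0000]

t=0: k=[31 31 31 31 31 0 0 0]
t=1: x=[31.0000 31.0000 31.0000 31.0000 27.8880 3.1198 0.0000 0.0000] k=[31 31 31 31 30 4 0 0]
t=2: x=[31.0000 31.0000 31.0000 30.8984 27.4866 6.2352 0.4073 0.0000] k=[31 31 31 28 30 9 3 0]
t=3: x=[31.0000 31.0000 30.6917 28.4634 27.6873 10.5492 3.3547 0.3089] k=[31 31 29 28 29 12 3 0]
t=4: x=[31.0000 30.7920 29.0504 28.1594 27.1856 12.8532 3.6591 0.3089] k=[31 31 29 28 26 12 7 0]
t=5: x=[31.0000 30.7920 29.0504 27.8556 24.7786 12.9533 6.8983 0.7205] k=[31 31 28 29 27 14 10 0]
t=6: x=[31.0000 30.6881 28.3338 28.6661 25.8816 14.9548 9.5211 1.0290] k=[31 29 26 30 25 17 9 0]
t=7: x=[30.7895 28.8216 26.5972 29.0716 24.6783 17.0543 9.0174 0.9262] k=[29 30 30 27 24 17 7 2]
t=8: x=[29.0064 29.8575 29.6653 26.9445 23.5757 16.7545 7.6053 2.5688] k=[31 30 28 24 25 18 5 5]
t=9: x=[30.8948 29.8575 27.7203 24.4183 24.1771 17.4540 6.3930 5.1252] k=[31 30 26 25 26 20 5 2]
t=10: x=[30.8948 29.6501 26.1894 25.1250 25.2799 19.1518 6.2919 2.3637] k=[31 30 27 28 27 21 4 0]
t=11: x=[30.8948 29.7538 27.3117 27.7543 26.4834 19.9504 5.3815 0.4118] k=[31 31 29 25 25 21 2 0]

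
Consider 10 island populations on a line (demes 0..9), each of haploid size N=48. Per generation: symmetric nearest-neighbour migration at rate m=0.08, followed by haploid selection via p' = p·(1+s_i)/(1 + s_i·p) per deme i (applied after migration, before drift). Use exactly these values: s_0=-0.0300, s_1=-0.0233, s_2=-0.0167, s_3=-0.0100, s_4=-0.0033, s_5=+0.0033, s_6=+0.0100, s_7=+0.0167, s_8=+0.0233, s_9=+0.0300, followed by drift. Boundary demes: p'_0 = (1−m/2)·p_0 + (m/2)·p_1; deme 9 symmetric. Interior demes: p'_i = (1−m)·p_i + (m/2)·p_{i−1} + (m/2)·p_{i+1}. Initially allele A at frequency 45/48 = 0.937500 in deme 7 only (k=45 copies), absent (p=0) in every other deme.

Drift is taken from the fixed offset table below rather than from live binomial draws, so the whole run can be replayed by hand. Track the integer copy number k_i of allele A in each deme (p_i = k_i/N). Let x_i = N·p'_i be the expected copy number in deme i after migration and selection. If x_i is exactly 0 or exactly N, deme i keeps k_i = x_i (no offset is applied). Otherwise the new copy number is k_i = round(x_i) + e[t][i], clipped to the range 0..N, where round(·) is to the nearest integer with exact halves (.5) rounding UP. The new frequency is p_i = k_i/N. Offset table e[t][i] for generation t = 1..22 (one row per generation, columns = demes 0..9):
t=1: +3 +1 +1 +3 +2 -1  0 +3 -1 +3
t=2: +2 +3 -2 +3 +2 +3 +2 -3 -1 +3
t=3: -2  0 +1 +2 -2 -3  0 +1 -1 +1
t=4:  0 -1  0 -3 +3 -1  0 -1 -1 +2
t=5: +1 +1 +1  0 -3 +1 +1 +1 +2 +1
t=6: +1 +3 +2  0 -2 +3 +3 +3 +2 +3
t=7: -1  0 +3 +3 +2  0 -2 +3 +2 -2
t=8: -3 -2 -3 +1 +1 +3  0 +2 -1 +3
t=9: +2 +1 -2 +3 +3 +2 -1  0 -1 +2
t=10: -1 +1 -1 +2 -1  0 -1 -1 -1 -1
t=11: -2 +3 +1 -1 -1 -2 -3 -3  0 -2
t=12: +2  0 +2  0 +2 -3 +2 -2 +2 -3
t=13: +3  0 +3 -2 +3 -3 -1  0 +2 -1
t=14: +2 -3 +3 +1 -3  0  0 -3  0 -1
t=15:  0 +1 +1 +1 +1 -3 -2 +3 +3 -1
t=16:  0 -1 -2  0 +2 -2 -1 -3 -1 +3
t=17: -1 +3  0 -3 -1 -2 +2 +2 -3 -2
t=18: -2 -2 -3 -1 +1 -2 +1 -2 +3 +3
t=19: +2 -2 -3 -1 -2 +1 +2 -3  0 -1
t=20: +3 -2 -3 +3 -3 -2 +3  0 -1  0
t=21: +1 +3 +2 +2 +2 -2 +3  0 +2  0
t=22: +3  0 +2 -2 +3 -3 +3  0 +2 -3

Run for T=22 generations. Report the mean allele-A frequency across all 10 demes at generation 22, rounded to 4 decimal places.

t=0: k=[0 0 0 0 0 0 0 45 0 0]
t=1: x=[0.0000 0.0000 0.0000 0.0000 0.0000 0.0000 1.8173 41.4937 1.8403 0.0000] k=[0 0 0 0 0 0 2 44 1 0]
t=2: x=[0.0000 0.0000 0.0000 0.0000 0.0000 0.0803 3.6333 40.7031 2.7389 0.0412] k=[0 0 0 0 0 3 6 38 2 3]
t=3: x=[0.0000 0.0000 0.0000 0.0000 0.1196 3.0093 7.2208 35.4342 3.5551 3.0432] k=[0 0 0 0 0 0 7 36 3 4]
t=4: x=[0.0000 0.0000 0.0000 0.0000 0.0000 0.2809 7.9458 33.6869 4.4522 4.0687] k=[0 0 0 0 0 0 8 33 3 6]
t=5: x=[0.0000 0.0000 0.0000 0.0000 0.0000 0.3210 8.7510 30.9824 4.4114 6.0342] k=[0 0 0 0 0 1 10 32 6 7]
t=6: x=[0.0000 0.0000 0.0000 0.0000 0.0399 1.3242 10.6020 30.2656 7.2202 7.1378] k=[0 0 0 0 0 4 14 33 9 10]
t=7: x=[0.0000 0.0000 0.0000 0.0000 0.1595 4.2528 14.4603 31.4600 10.1836 10.1953] k=[0 0 0 0 2 4 12 34 12 8]
t=8: x=[0.0000 0.0000 0.0000 0.0792 1.9937 4.2528 12.6525 32.4148 12.9365 8.3622] k=[0 0 0 1 3 7 13 34 12 11]
t=9: x=[0.0000 0.0000 0.0393 1.0298 3.0705 7.0999 13.6972 32.4546 13.0578 11.2933] k=[0 0 0 4 6 9 13 32 12 13]
t=10: x=[0.0000 0.0000 0.1573 3.8840 6.0226 9.0642 13.6972 30.6240 13.0578 13.2415] k=[0 0 0 6 5 9 13 30 12 12]
t=11: x=[0.0000 0.0000 0.2360 5.6696 5.1847 9.0241 13.6168 28.7911 12.9365 12.2680] k=[0 0 1 5 4 7 11 26 13 10]
t=12: x=[0.0000 0.0391 1.1017 4.7568 4.1475 7.0598 11.5269 25.0784 13.6236 10.3581] k=[0 0 3 5 6 4 14 23 16 7]
t=13: x=[0.0000 0.1172 2.9136 4.9155 5.8630 4.4934 14.0587 22.5579 16.1660 7.5461] k=[0 0 6 3 9 1 13 23 18 7]
t=14: x=[0.0000 0.2344 5.5567 3.3287 8.4170 1.8057 13.0142 22.5980 18.0185 7.6277] k=[0 0 9 4 5 2 13 20 18 7]
t=15: x=[0.0000 0.3517 8.3235 4.2013 4.8256 2.5680 12.9338 19.8325 17.8978 7.6277] k=[0 1 9 5 6 0 11 23 21 7]
t=16: x=[0.0388 1.2510 8.4026 5.1536 5.7034 0.6822 11.1248 22.6380 20.7910 7.7502] k=[0 0 6 5 8 0 10 20 20 11]
t=17: x=[0.0000 0.2344 5.6357 5.1139 7.5390 0.7223 10.0790 19.7924 19.9078 11.6183] k=[0 3 6 2 7 0 12 22 17 10]
t=18: x=[0.1164 2.9344 5.6357 2.3375 6.5014 0.7625 12.0094 21.5966 17.1732 10.5208] k=[0 1 3 1 8 0 13 20 20 14]
t=19: x=[0.0388 1.0163 2.7953 1.3468 7.3793 0.8427 12.8534 19.9127 20.0283 14.5378] k=[2 0 0 0 5 2 15 17 20 14]
t=20: x=[1.8646 0.0781 0.0000 0.1980 4.6661 2.6482 14.6611 17.2225 19.9078 14.5378] k=[5 0 0 3 2 1 18 17 19 15]
t=21: x=[4.6700 0.1954 0.1180 2.8133 1.9937 1.7255 17.3902 17.3028 19.0239 15.4682] k=[6 3 2 5 4 0 20 17 21 15]
t=22: x=[5.7246 3.0127 2.1255 4.7964 3.8682 0.9631 19.1945 17.4636 20.8713 15.5491] k=[9 3 4 3 7 0 22 17 23 13]

0.2104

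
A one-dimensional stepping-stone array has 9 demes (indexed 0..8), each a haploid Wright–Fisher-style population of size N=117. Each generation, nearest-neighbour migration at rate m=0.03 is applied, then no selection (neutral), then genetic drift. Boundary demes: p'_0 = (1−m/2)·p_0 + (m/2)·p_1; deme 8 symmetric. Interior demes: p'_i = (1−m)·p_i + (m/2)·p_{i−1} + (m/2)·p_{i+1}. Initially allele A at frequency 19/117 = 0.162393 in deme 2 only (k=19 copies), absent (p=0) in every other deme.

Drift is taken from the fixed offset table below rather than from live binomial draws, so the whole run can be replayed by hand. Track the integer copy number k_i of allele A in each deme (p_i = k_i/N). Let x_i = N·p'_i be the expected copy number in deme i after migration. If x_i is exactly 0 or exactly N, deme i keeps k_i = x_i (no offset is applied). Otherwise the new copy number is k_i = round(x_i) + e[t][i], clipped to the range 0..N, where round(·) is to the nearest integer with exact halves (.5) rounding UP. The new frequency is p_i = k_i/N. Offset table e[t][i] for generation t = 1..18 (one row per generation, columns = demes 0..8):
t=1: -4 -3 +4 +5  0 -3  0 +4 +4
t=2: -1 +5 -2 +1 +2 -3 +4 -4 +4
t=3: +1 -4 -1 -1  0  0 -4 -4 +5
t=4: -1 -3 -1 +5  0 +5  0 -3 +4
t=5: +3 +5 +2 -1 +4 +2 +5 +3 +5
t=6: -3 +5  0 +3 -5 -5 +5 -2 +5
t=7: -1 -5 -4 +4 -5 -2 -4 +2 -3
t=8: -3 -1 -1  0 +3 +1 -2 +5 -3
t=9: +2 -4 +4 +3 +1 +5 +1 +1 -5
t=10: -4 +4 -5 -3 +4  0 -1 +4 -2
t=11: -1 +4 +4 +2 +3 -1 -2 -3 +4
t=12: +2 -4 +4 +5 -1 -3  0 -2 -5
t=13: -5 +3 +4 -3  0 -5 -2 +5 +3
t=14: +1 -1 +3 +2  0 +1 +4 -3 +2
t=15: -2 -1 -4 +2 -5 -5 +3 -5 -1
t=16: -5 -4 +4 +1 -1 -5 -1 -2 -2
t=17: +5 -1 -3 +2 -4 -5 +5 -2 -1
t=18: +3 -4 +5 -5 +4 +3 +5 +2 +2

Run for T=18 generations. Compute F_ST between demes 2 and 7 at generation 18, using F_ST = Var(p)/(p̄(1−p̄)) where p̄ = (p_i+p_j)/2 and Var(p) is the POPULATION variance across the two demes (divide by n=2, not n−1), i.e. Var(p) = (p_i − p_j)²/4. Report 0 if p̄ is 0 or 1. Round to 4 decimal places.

0.1213

t=0: k=[0 0 19 0 0 0 0 0 0]
t=1: x=[0.0000 0.2850 18.4300 0.2850 0.0000 0.0000 0.0000 0.0000 0.0000] k=[0 0 22 5 0 0 0 0 0]
t=2: x=[0.0000 0.3300 21.4150 5.1800 0.0750 0.0000 0.0000 0.0000 0.0000] k=[0 5 19 6 2 0 0 0 0]
t=3: x=[0.0750 5.1350 18.5950 6.1350 2.0300 0.0300 0.0000 0.0000 0.0000] k=[1 1 18 5 2 0 0 0 0]
t=4: x=[1.0000 1.2550 17.5500 5.1500 2.0150 0.0300 0.0000 0.0000 0.0000] k=[0 0 17 10 2 5 0 0 0]
t=5: x=[0.0000 0.2550 16.6400 9.9850 2.1650 4.8800 0.0750 0.0000 0.0000] k=[0 5 19 9 6 7 5 0 0]
t=6: x=[0.0750 5.1350 18.6400 9.1050 6.0600 6.9550 4.9550 0.0750 0.0000] k=[0 10 19 12 1 2 10 0 0]
t=7: x=[0.1500 9.9850 18.7600 11.9400 1.1800 2.1050 9.7300 0.1500 0.0000] k=[0 5 15 16 0 0 6 2 0]
t=8: x=[0.0750 5.0750 14.8650 15.7450 0.2400 0.0900 5.8500 2.0300 0.0300] k=[0 4 14 16 3 1 4 7 0]
t=9: x=[0.0600 4.0900 13.8800 15.7750 3.1650 1.0750 4.0000 6.8500 0.1050] k=[2 0 18 19 4 6 5 8 0]
t=10: x=[1.9700 0.3000 17.7450 18.7600 4.2550 5.9550 5.0600 7.8350 0.1200] k=[0 4 13 16 8 6 4 12 0]
t=11: x=[0.0600 4.0750 12.9100 15.8350 8.0900 6.0000 4.1500 11.7000 0.1800] k=[0 8 17 18 11 5 2 9 4]
t=12: x=[0.1200 8.0150 16.8800 17.8800 11.0150 5.0450 2.1500 8.8200 4.0750] k=[2 4 21 23 10 2 2 7 0]
t=13: x=[2.0300 4.2250 20.7750 22.7750 10.0750 2.1200 2.0750 6.8200 0.1050] k=[0 7 25 20 10 0 0 12 3]
t=14: x=[0.1050 7.1650 24.6550 19.9250 10.0000 0.1500 0.1800 11.6850 3.1350] k=[1 6 28 22 10 1 4 9 5]
t=15: x=[1.0750 6.2550 27.5800 21.9100 10.0450 1.1800 4.0300 8.8650 5.0600] k=[0 5 24 24 5 0 7 4 4]
t=16: x=[0.0750 5.2100 23.7150 23.7150 5.2100 0.1800 6.8500 4.0450 4.0000] k=[0 1 28 25 4 0 6 2 2]
t=17: x=[0.0150 1.3900 27.5500 24.7300 4.2550 0.1500 5.8500 2.0600 2.0000] k=[5 0 25 27 0 0 11 0 1]
t=18: x=[4.9250 0.4500 24.6550 26.5650 0.4050 0.1650 10.6700 0.1800 0.9850] k=[8 0 30 22 4 3 16 2 3]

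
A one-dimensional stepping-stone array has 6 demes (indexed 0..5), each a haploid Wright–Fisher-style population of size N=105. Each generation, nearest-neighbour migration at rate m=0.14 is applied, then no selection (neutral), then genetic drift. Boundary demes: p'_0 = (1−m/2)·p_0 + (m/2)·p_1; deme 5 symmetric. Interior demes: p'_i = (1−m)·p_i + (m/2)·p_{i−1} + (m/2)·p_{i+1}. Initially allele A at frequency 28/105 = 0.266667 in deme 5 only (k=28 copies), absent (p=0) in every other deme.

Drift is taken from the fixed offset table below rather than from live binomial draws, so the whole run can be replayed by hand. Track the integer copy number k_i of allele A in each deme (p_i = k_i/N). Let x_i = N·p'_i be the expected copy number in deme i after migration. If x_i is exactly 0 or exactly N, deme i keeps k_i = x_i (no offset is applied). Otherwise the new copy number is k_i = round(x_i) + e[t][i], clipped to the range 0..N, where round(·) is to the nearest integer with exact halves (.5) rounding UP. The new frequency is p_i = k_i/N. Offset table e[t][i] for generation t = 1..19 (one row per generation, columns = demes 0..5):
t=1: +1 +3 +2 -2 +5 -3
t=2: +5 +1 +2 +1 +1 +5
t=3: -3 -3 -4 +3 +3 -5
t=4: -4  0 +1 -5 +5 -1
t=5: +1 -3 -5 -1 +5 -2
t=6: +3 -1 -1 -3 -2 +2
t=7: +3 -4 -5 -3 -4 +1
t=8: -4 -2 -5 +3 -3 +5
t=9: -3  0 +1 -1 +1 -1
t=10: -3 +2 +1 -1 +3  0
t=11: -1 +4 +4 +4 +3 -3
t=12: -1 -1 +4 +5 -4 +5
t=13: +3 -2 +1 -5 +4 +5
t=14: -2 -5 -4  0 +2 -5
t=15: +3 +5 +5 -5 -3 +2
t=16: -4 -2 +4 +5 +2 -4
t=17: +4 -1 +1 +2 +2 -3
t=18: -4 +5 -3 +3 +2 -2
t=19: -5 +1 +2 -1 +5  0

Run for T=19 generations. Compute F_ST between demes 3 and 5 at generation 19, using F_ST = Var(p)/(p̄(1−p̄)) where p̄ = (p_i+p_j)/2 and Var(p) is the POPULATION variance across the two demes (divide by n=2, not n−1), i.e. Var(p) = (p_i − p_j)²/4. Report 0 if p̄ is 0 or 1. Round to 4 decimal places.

0.0007

t=0: k=[0 0 0 0 0 28]
t=1: x=[0.0000 0.0000 0.0000 0.0000 1.9600 26.0400] k=[0 0 0 0 7 23]
t=2: x=[0.0000 0.0000 0.0000 0.4900 7.6300 21.8800] k=[0 0 0 1 9 27]
t=3: x=[0.0000 0.0000 0.0700 1.4900 9.7000 25.7400] k=[0 0 0 4 13 21]
t=4: x=[0.0000 0.0000 0.2800 4.3500 12.9300 20.4400] k=[0 0 1 0 18 19]
t=5: x=[0.0000 0.0700 0.8600 1.3300 16.8100 18.9300] k=[0 0 0 0 22 17]
t=6: x=[0.0000 0.0000 0.0000 1.5400 20.1100 17.3500] k=[0 0 0 0 18 19]
t=7: x=[0.0000 0.0000 0.0000 1.2600 16.8100 18.9300] k=[0 0 0 0 13 20]
t=8: x=[0.0000 0.0000 0.0000 0.9100 12.5800 19.5100] k=[0 0 0 4 10 25]
t=9: x=[0.0000 0.0000 0.2800 4.1400 10.6300 23.9500] k=[0 0 1 3 12 23]
t=10: x=[0.0000 0.0700 1.0700 3.4900 12.1400 22.2300] k=[0 2 2 2 15 22]
t=11: x=[0.1400 1.8600 2.0000 2.9100 14.5800 21.5100] k=[0 6 6 7 18 19]
t=12: x=[0.4200 5.5800 6.0700 7.7000 17.3000 18.9300] k=[0 5 10 13 13 24]
t=13: x=[0.3500 5.0000 9.8600 12.7900 13.7700 23.2300] k=[3 3 11 8 18 28]
t=14: x=[3.0000 3.5600 10.2300 8.9100 18.0000 27.3000] k=[1 0 6 9 20 22]
t=15: x=[0.9300 0.4900 5.7900 9.5600 19.3700 21.8600] k=[4 5 11 5 16 24]
t=16: x=[4.0700 5.3500 10.1600 6.1900 15.7900 23.4400] k=[0 3 14 11 18 19]
t=17: x=[0.2100 3.5600 13.0200 11.7000 17.5800 18.9300] k=[4 3 14 14 20 16]
t=18: x=[3.9300 3.8400 13.2300 14.4200 19.3000 16.2800] k=[0 9 10 17 21 14]
t=19: x=[0.6300 8.4400 10.4200 16.7900 20.2300 14.4900] k=[0 9 12 16 25 14]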